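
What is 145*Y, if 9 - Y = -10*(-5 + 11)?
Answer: 10005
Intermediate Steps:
Y = 69 (Y = 9 - (-10)*(-5 + 11) = 9 - (-10)*6 = 9 - 1*(-60) = 9 + 60 = 69)
145*Y = 145*69 = 10005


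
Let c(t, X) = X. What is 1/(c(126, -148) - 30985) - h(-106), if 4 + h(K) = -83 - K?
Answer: -591528/31133 ≈ -19.000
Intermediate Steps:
h(K) = -87 - K (h(K) = -4 + (-83 - K) = -87 - K)
1/(c(126, -148) - 30985) - h(-106) = 1/(-148 - 30985) - (-87 - 1*(-106)) = 1/(-31133) - (-87 + 106) = -1/31133 - 1*19 = -1/31133 - 19 = -591528/31133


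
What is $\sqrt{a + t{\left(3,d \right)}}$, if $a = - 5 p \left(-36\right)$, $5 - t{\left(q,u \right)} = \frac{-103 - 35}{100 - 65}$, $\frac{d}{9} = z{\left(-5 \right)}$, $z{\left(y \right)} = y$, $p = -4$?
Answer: $\frac{i \sqrt{871045}}{35} \approx 26.666 i$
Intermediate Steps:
$d = -45$ ($d = 9 \left(-5\right) = -45$)
$t{\left(q,u \right)} = \frac{313}{35}$ ($t{\left(q,u \right)} = 5 - \frac{-103 - 35}{100 - 65} = 5 - - \frac{138}{35} = 5 + \frac{138}{35} = \frac{313}{35}$)
$a = -720$ ($a = \left(-5\right) \left(-4\right) \left(-36\right) = 20 \left(-36\right) = -720$)
$\sqrt{a + t{\left(3,d \right)}} = \sqrt{-720 + \frac{313}{35}} = \sqrt{- \frac{24887}{35}} = \frac{i \sqrt{871045}}{35}$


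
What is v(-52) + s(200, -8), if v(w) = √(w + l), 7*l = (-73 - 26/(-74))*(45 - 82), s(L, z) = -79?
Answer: -79 + 2*√83 ≈ -60.779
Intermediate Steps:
l = 384 (l = ((-73 - 26/(-74))*(45 - 82))/7 = ((-73 - 26*(-1/74))*(-37))/7 = ((-73 + 13/37)*(-37))/7 = (-2688/37*(-37))/7 = (⅐)*2688 = 384)
v(w) = √(384 + w) (v(w) = √(w + 384) = √(384 + w))
v(-52) + s(200, -8) = √(384 - 52) - 79 = √332 - 79 = 2*√83 - 79 = -79 + 2*√83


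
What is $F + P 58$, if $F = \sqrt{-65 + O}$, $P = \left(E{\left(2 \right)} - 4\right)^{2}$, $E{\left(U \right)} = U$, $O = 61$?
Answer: $232 + 2 i \approx 232.0 + 2.0 i$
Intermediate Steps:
$P = 4$ ($P = \left(2 - 4\right)^{2} = \left(-2\right)^{2} = 4$)
$F = 2 i$ ($F = \sqrt{-65 + 61} = \sqrt{-4} = 2 i \approx 2.0 i$)
$F + P 58 = 2 i + 4 \cdot 58 = 2 i + 232 = 232 + 2 i$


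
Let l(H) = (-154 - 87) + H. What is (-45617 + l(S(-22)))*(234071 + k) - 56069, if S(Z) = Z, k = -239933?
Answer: 268892491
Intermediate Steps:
l(H) = -241 + H
(-45617 + l(S(-22)))*(234071 + k) - 56069 = (-45617 + (-241 - 22))*(234071 - 239933) - 56069 = (-45617 - 263)*(-5862) - 56069 = -45880*(-5862) - 56069 = 268948560 - 56069 = 268892491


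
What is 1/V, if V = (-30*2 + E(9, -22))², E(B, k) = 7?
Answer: 1/2809 ≈ 0.00035600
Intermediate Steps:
V = 2809 (V = (-30*2 + 7)² = (-6*10 + 7)² = (-60 + 7)² = (-53)² = 2809)
1/V = 1/2809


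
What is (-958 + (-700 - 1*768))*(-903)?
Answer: 2190678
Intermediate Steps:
(-958 + (-700 - 1*768))*(-903) = (-958 + (-700 - 768))*(-903) = (-958 - 1468)*(-903) = -2426*(-903) = 2190678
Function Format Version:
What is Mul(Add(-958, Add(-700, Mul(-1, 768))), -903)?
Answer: 2190678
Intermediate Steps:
Mul(Add(-958, Add(-700, Mul(-1, 768))), -903) = Mul(Add(-958, Add(-700, -768)), -903) = Mul(Add(-958, -1468), -903) = Mul(-2426, -903) = 2190678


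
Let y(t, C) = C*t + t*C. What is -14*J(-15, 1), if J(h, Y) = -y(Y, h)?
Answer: -420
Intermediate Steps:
y(t, C) = 2*C*t (y(t, C) = C*t + C*t = 2*C*t)
J(h, Y) = -2*Y*h (J(h, Y) = -2*h*Y = -2*Y*h)
-14*J(-15, 1) = -(-28)*(-15) = -14*30 = -420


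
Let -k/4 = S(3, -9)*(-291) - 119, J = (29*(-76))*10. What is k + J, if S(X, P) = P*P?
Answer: 72720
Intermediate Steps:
S(X, P) = P**2
J = -22040 (J = -2204*10 = -22040)
k = 94760 (k = -4*((-9)**2*(-291) - 119) = -4*(81*(-291) - 119) = -4*(-23571 - 119) = -4*(-23690) = 94760)
k + J = 94760 - 22040 = 72720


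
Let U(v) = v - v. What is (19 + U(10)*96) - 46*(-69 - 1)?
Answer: 3239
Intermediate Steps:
U(v) = 0
(19 + U(10)*96) - 46*(-69 - 1) = (19 + 0*96) - 46*(-69 - 1) = (19 + 0) - 46*(-70) = 19 - 1*(-3220) = 19 + 3220 = 3239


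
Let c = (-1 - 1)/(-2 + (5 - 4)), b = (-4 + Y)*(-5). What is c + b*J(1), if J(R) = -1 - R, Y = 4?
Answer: 2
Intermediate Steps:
b = 0 (b = (-4 + 4)*(-5) = 0*(-5) = 0)
c = 2 (c = -2/(-2 + 1) = -2/(-1) = -2*(-1) = 2)
c + b*J(1) = 2 + 0*(-1 - 1*1) = 2 + 0*(-1 - 1) = 2 + 0*(-2) = 2 + 0 = 2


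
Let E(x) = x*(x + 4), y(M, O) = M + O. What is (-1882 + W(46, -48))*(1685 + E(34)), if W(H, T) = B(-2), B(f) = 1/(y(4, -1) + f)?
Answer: -5599737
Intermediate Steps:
B(f) = 1/(3 + f) (B(f) = 1/((4 - 1) + f) = 1/(3 + f))
W(H, T) = 1 (W(H, T) = 1/(3 - 2) = 1/1 = 1)
E(x) = x*(4 + x)
(-1882 + W(46, -48))*(1685 + E(34)) = (-1882 + 1)*(1685 + 34*(4 + 34)) = -1881*(1685 + 34*38) = -1881*(1685 + 1292) = -1881*2977 = -5599737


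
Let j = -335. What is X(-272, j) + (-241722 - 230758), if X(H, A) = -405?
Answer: -472885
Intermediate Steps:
X(-272, j) + (-241722 - 230758) = -405 + (-241722 - 230758) = -405 - 472480 = -472885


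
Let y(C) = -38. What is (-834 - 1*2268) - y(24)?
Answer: -3064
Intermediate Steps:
(-834 - 1*2268) - y(24) = (-834 - 1*2268) - 1*(-38) = (-834 - 2268) + 38 = -3102 + 38 = -3064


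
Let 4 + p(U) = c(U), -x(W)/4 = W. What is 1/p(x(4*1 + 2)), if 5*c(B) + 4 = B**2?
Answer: 5/552 ≈ 0.0090580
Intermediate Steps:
x(W) = -4*W
c(B) = -4/5 + B**2/5
p(U) = -24/5 + U**2/5 (p(U) = -4 + (-4/5 + U**2/5) = -24/5 + U**2/5)
1/p(x(4*1 + 2)) = 1/(-24/5 + (-4*(4*1 + 2))**2/5) = 1/(-24/5 + (-4*(4 + 2))**2/5) = 1/(-24/5 + (-4*6)**2/5) = 1/(-24/5 + (1/5)*(-24)**2) = 1/(-24/5 + (1/5)*576) = 1/(-24/5 + 576/5) = 1/(552/5) = 5/552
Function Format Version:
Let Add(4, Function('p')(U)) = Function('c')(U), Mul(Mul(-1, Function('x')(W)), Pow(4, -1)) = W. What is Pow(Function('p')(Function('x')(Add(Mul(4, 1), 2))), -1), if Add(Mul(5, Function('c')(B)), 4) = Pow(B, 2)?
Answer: Rational(5, 552) ≈ 0.0090580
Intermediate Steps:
Function('x')(W) = Mul(-4, W)
Function('c')(B) = Add(Rational(-4, 5), Mul(Rational(1, 5), Pow(B, 2)))
Function('p')(U) = Add(Rational(-24, 5), Mul(Rational(1, 5), Pow(U, 2))) (Function('p')(U) = Add(-4, Add(Rational(-4, 5), Mul(Rational(1, 5), Pow(U, 2)))) = Add(Rational(-24, 5), Mul(Rational(1, 5), Pow(U, 2))))
Pow(Function('p')(Function('x')(Add(Mul(4, 1), 2))), -1) = Pow(Add(Rational(-24, 5), Mul(Rational(1, 5), Pow(Mul(-4, Add(Mul(4, 1), 2)), 2))), -1) = Pow(Add(Rational(-24, 5), Mul(Rational(1, 5), Pow(Mul(-4, Add(4, 2)), 2))), -1) = Pow(Add(Rational(-24, 5), Mul(Rational(1, 5), Pow(Mul(-4, 6), 2))), -1) = Pow(Add(Rational(-24, 5), Mul(Rational(1, 5), Pow(-24, 2))), -1) = Pow(Add(Rational(-24, 5), Mul(Rational(1, 5), 576)), -1) = Pow(Add(Rational(-24, 5), Rational(576, 5)), -1) = Pow(Rational(552, 5), -1) = Rational(5, 552)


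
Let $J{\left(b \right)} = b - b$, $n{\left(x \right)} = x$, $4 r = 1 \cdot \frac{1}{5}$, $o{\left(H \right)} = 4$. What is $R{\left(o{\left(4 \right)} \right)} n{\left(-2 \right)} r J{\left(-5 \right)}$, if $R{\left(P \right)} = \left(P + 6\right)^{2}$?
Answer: $0$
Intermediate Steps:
$r = \frac{1}{20}$ ($r = \frac{1 \cdot \frac{1}{5}}{4} = \frac{1}{4} \cdot \frac{1}{5} = \frac{1}{20} \approx 0.05$)
$R{\left(P \right)} = \left(6 + P\right)^{2}$
$J{\left(b \right)} = 0$
$R{\left(o{\left(4 \right)} \right)} n{\left(-2 \right)} r J{\left(-5 \right)} = \left(6 + 4\right)^{2} \left(-2\right) \frac{1}{20} \cdot 0 = 10^{2} \left(-2\right) \frac{1}{20} \cdot 0 = 100 \left(-2\right) \frac{1}{20} \cdot 0 = \left(-200\right) \frac{1}{20} \cdot 0 = \left(-10\right) 0 = 0$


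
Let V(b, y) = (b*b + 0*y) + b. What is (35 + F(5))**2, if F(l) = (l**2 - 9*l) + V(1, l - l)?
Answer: 289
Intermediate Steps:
V(b, y) = b + b**2 (V(b, y) = (b**2 + 0) + b = b**2 + b = b + b**2)
F(l) = 2 + l**2 - 9*l (F(l) = (l**2 - 9*l) + 1*(1 + 1) = (l**2 - 9*l) + 1*2 = (l**2 - 9*l) + 2 = 2 + l**2 - 9*l)
(35 + F(5))**2 = (35 + (2 + 5**2 - 9*5))**2 = (35 + (2 + 25 - 45))**2 = (35 - 18)**2 = 17**2 = 289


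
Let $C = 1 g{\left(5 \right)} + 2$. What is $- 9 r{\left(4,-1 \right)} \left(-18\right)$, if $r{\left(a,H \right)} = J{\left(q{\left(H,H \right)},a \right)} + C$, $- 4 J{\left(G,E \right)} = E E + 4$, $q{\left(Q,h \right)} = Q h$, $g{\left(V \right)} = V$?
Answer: $324$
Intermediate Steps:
$J{\left(G,E \right)} = -1 - \frac{E^{2}}{4}$ ($J{\left(G,E \right)} = - \frac{E E + 4}{4} = - \frac{E^{2} + 4}{4} = - \frac{4 + E^{2}}{4} = -1 - \frac{E^{2}}{4}$)
$C = 7$ ($C = 1 \cdot 5 + 2 = 5 + 2 = 7$)
$r{\left(a,H \right)} = 6 - \frac{a^{2}}{4}$ ($r{\left(a,H \right)} = \left(-1 - \frac{a^{2}}{4}\right) + 7 = 6 - \frac{a^{2}}{4}$)
$- 9 r{\left(4,-1 \right)} \left(-18\right) = - 9 \left(6 - \frac{4^{2}}{4}\right) \left(-18\right) = - 9 \left(6 - 4\right) \left(-18\right) = \left(-9\right) 2 \left(-18\right) = \left(-18\right) \left(-18\right) = 324$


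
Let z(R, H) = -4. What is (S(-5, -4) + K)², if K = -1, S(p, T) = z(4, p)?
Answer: 25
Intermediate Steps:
S(p, T) = -4
(S(-5, -4) + K)² = (-4 - 1)² = (-5)² = 25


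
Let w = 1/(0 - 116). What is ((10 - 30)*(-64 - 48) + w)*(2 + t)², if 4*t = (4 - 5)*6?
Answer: 259839/464 ≈ 560.00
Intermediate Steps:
t = -3/2 (t = ((4 - 5)*6)/4 = (-1*6)/4 = (¼)*(-6) = -3/2 ≈ -1.5000)
w = -1/116 (w = 1/(-116) = -1/116 ≈ -0.0086207)
((10 - 30)*(-64 - 48) + w)*(2 + t)² = ((10 - 30)*(-64 - 48) - 1/116)*(2 - 3/2)² = (-20*(-112) - 1/116)*(½)² = (2240 - 1/116)*(¼) = (259839/116)*(¼) = 259839/464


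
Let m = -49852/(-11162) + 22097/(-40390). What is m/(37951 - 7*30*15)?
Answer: 883437783/7844722748590 ≈ 0.00011262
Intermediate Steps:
m = 883437783/225416590 (m = -49852*(-1/11162) + 22097*(-1/40390) = 24926/5581 - 22097/40390 = 883437783/225416590 ≈ 3.9191)
m/(37951 - 7*30*15) = 883437783/(225416590*(37951 - 7*30*15)) = 883437783/(225416590*(37951 - 210*15)) = 883437783/(225416590*(37951 - 3150)) = (883437783/225416590)/34801 = (883437783/225416590)*(1/34801) = 883437783/7844722748590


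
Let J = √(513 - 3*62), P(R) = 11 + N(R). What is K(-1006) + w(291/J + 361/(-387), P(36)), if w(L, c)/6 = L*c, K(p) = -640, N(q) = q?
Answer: -116494/129 + 27354*√327/109 ≈ 3635.0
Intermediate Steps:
P(R) = 11 + R
J = √327 (J = √(513 - 186) = √327 ≈ 18.083)
w(L, c) = 6*L*c (w(L, c) = 6*(L*c) = 6*L*c)
K(-1006) + w(291/J + 361/(-387), P(36)) = -640 + 6*(291/(√327) + 361/(-387))*(11 + 36) = -640 + 6*(291*(√327/327) + 361*(-1/387))*47 = -640 + 6*(97*√327/109 - 361/387)*47 = -640 + 6*(-361/387 + 97*√327/109)*47 = -640 + (-33934/129 + 27354*√327/109) = -116494/129 + 27354*√327/109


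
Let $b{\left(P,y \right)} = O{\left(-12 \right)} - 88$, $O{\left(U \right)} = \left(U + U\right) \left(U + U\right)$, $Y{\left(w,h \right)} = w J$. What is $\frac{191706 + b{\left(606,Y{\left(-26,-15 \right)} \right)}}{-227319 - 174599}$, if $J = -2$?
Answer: $- \frac{96097}{200959} \approx -0.47819$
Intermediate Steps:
$Y{\left(w,h \right)} = - 2 w$ ($Y{\left(w,h \right)} = w \left(-2\right) = - 2 w$)
$O{\left(U \right)} = 4 U^{2}$ ($O{\left(U \right)} = 2 U 2 U = 4 U^{2}$)
$b{\left(P,y \right)} = 488$ ($b{\left(P,y \right)} = 4 \left(-12\right)^{2} - 88 = 4 \cdot 144 - 88 = 576 - 88 = 488$)
$\frac{191706 + b{\left(606,Y{\left(-26,-15 \right)} \right)}}{-227319 - 174599} = \frac{191706 + 488}{-227319 - 174599} = \frac{192194}{-401918} = 192194 \left(- \frac{1}{401918}\right) = - \frac{96097}{200959}$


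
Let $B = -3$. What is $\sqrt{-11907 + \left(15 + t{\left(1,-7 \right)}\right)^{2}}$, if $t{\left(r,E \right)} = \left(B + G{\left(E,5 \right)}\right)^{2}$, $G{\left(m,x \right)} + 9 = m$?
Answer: $\sqrt{129469} \approx 359.82$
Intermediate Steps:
$G{\left(m,x \right)} = -9 + m$
$t{\left(r,E \right)} = \left(-12 + E\right)^{2}$ ($t{\left(r,E \right)} = \left(-3 + \left(-9 + E\right)\right)^{2} = \left(-12 + E\right)^{2}$)
$\sqrt{-11907 + \left(15 + t{\left(1,-7 \right)}\right)^{2}} = \sqrt{-11907 + \left(15 + \left(-12 - 7\right)^{2}\right)^{2}} = \sqrt{-11907 + \left(15 + \left(-19\right)^{2}\right)^{2}} = \sqrt{-11907 + \left(15 + 361\right)^{2}} = \sqrt{-11907 + 376^{2}} = \sqrt{-11907 + 141376} = \sqrt{129469}$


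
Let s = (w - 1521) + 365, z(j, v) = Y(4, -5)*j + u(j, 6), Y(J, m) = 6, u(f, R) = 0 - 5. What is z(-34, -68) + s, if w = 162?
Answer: -1203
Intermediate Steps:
u(f, R) = -5
z(j, v) = -5 + 6*j (z(j, v) = 6*j - 5 = -5 + 6*j)
s = -994 (s = (162 - 1521) + 365 = -1359 + 365 = -994)
z(-34, -68) + s = (-5 + 6*(-34)) - 994 = (-5 - 204) - 994 = -209 - 994 = -1203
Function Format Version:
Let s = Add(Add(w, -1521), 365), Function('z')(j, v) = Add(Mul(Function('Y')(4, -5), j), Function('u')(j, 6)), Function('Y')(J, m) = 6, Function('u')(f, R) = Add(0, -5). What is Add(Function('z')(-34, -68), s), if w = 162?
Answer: -1203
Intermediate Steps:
Function('u')(f, R) = -5
Function('z')(j, v) = Add(-5, Mul(6, j)) (Function('z')(j, v) = Add(Mul(6, j), -5) = Add(-5, Mul(6, j)))
s = -994 (s = Add(Add(162, -1521), 365) = Add(-1359, 365) = -994)
Add(Function('z')(-34, -68), s) = Add(Add(-5, Mul(6, -34)), -994) = Add(Add(-5, -204), -994) = Add(-209, -994) = -1203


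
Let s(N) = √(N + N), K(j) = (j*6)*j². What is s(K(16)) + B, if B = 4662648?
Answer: 4662648 + 128*√3 ≈ 4.6629e+6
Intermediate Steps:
K(j) = 6*j³ (K(j) = (6*j)*j² = 6*j³)
s(N) = √2*√N (s(N) = √(2*N) = √2*√N)
s(K(16)) + B = √2*√(6*16³) + 4662648 = √2*√(6*4096) + 4662648 = √2*√24576 + 4662648 = √2*(64*√6) + 4662648 = 128*√3 + 4662648 = 4662648 + 128*√3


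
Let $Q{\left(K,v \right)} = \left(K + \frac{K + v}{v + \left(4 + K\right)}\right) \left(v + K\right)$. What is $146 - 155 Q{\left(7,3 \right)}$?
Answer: $- \frac{82678}{7} \approx -11811.0$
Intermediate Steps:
$Q{\left(K,v \right)} = \left(K + v\right) \left(K + \frac{K + v}{4 + K + v}\right)$ ($Q{\left(K,v \right)} = \left(K + \frac{K + v}{4 + K + v}\right) \left(K + v\right) = \left(K + v\right) \left(K + \frac{K + v}{4 + K + v}\right)$)
$146 - 155 Q{\left(7,3 \right)} = 146 - 155 \frac{7^{3} + 3^{2} + 5 \cdot 7^{2} + 7 \cdot 3^{2} + 2 \cdot 3 \cdot 7^{2} + 6 \cdot 7 \cdot 3}{4 + 7 + 3} = 146 - 155 \frac{343 + 9 + 5 \cdot 49 + 7 \cdot 9 + 2 \cdot 3 \cdot 49 + 126}{14} = 146 - 155 \frac{343 + 9 + 245 + 63 + 294 + 126}{14} = 146 - 155 \cdot \frac{1}{14} \cdot 1080 = 146 - \frac{83700}{7} = - \frac{82678}{7}$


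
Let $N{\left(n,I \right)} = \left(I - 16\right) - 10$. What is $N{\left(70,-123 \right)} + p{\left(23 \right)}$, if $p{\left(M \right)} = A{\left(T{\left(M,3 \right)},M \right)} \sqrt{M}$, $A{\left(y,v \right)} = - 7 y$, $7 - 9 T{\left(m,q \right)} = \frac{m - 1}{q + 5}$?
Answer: $-149 - \frac{119 \sqrt{23}}{36} \approx -164.85$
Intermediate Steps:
$T{\left(m,q \right)} = \frac{7}{9} - \frac{-1 + m}{9 \left(5 + q\right)}$ ($T{\left(m,q \right)} = \frac{7}{9} - \frac{\left(m - 1\right) \frac{1}{q + 5}}{9} = \frac{7}{9} - \frac{\left(-1 + m\right) \frac{1}{5 + q}}{9} = \frac{7}{9} - \frac{\frac{1}{5 + q} \left(-1 + m\right)}{9} = \frac{7}{9} - \frac{-1 + m}{9 \left(5 + q\right)}$)
$N{\left(n,I \right)} = -26 + I$ ($N{\left(n,I \right)} = \left(-16 + I\right) - 10 = -26 + I$)
$p{\left(M \right)} = \sqrt{M} \left(- \frac{133}{24} + \frac{7 M}{72}\right)$ ($p{\left(M \right)} = - 7 \frac{36 - M + 7 \cdot 3}{9 \left(5 + 3\right)} \sqrt{M} = - 7 \frac{36 - M + 21}{9 \cdot 8} \sqrt{M} = - 7 \cdot \frac{1}{9} \cdot \frac{1}{8} \left(57 - M\right) \sqrt{M} = - 7 \left(\frac{19}{24} - \frac{M}{72}\right) \sqrt{M} = \left(- \frac{133}{24} + \frac{7 M}{72}\right) \sqrt{M} = \sqrt{M} \left(- \frac{133}{24} + \frac{7 M}{72}\right)$)
$N{\left(70,-123 \right)} + p{\left(23 \right)} = \left(-26 - 123\right) + \frac{7 \sqrt{23} \left(-57 + 23\right)}{72} = -149 + \frac{7}{72} \sqrt{23} \left(-34\right) = -149 - \frac{119 \sqrt{23}}{36}$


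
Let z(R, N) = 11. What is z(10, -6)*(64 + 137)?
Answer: 2211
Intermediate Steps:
z(10, -6)*(64 + 137) = 11*(64 + 137) = 11*201 = 2211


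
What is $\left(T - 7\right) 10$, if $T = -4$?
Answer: $-110$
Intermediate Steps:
$\left(T - 7\right) 10 = \left(-4 - 7\right) 10 = \left(-11\right) 10 = -110$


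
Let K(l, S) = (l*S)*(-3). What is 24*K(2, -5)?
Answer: 720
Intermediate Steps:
K(l, S) = -3*S*l (K(l, S) = (S*l)*(-3) = -3*S*l)
24*K(2, -5) = 24*(-3*(-5)*2) = 24*30 = 720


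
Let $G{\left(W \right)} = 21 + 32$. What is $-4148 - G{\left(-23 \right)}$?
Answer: $-4201$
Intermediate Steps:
$G{\left(W \right)} = 53$
$-4148 - G{\left(-23 \right)} = -4148 - 53 = -4201$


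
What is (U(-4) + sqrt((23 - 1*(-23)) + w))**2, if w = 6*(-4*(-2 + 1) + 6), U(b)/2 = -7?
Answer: (14 - sqrt(106))**2 ≈ 13.722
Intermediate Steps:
U(b) = -14 (U(b) = 2*(-7) = -14)
w = 60 (w = 6*(-4*(-1) + 6) = 6*(4 + 6) = 6*10 = 60)
(U(-4) + sqrt((23 - 1*(-23)) + w))**2 = (-14 + sqrt((23 - 1*(-23)) + 60))**2 = (-14 + sqrt((23 + 23) + 60))**2 = (-14 + sqrt(46 + 60))**2 = (-14 + sqrt(106))**2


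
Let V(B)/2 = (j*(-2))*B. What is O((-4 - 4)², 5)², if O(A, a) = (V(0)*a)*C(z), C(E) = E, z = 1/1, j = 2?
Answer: 0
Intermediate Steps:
z = 1
V(B) = -8*B (V(B) = 2*((2*(-2))*B) = 2*(-4*B) = -8*B)
O(A, a) = 0 (O(A, a) = ((-8*0)*a)*1 = (0*a)*1 = 0*1 = 0)
O((-4 - 4)², 5)² = 0² = 0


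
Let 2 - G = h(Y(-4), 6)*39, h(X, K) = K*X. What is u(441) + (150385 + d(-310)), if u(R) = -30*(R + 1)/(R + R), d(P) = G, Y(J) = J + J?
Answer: 22379863/147 ≈ 1.5224e+5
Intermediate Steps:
Y(J) = 2*J
G = 1874 (G = 2 - 6*(2*(-4))*39 = 2 - 6*(-8)*39 = 2 - (-48)*39 = 2 - 1*(-1872) = 2 + 1872 = 1874)
d(P) = 1874
u(R) = -15*(1 + R)/R (u(R) = -30*(1 + R)/(2*R) = -30*(1 + R)*1/(2*R) = -15*(1 + R)/R)
u(441) + (150385 + d(-310)) = (-15 - 15/441) + (150385 + 1874) = (-15 - 15*1/441) + 152259 = (-15 - 5/147) + 152259 = -2210/147 + 152259 = 22379863/147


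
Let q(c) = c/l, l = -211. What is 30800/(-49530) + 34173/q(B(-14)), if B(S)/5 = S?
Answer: 35713405759/346710 ≈ 1.0301e+5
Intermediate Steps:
B(S) = 5*S
q(c) = -c/211 (q(c) = c/(-211) = c*(-1/211) = -c/211)
30800/(-49530) + 34173/q(B(-14)) = 30800/(-49530) + 34173/((-5*(-14)/211)) = 30800*(-1/49530) + 34173/((-1/211*(-70))) = -3080/4953 + 34173/(70/211) = -3080/4953 + 34173*(211/70) = -3080/4953 + 7210503/70 = 35713405759/346710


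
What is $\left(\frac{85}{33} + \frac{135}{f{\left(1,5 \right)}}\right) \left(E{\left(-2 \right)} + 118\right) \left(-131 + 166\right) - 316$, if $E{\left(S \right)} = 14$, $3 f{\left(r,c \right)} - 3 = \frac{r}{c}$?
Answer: $\frac{2385211}{4} \approx 5.963 \cdot 10^{5}$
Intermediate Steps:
$f{\left(r,c \right)} = 1 + \frac{r}{3 c}$ ($f{\left(r,c \right)} = 1 + \frac{r \frac{1}{c}}{3} = 1 + \frac{r}{3 c}$)
$\left(\frac{85}{33} + \frac{135}{f{\left(1,5 \right)}}\right) \left(E{\left(-2 \right)} + 118\right) \left(-131 + 166\right) - 316 = \left(\frac{85}{33} + \frac{135}{\frac{1}{5} \left(5 + \frac{1}{3} \cdot 1\right)}\right) \left(14 + 118\right) \left(-131 + 166\right) - 316 = \left(85 \cdot \frac{1}{33} + \frac{135}{\frac{1}{5} \left(5 + \frac{1}{3}\right)}\right) 132 \cdot 35 - 316 = \left(\frac{85}{33} + \frac{135}{\frac{1}{5} \cdot \frac{16}{3}}\right) 4620 - 316 = \left(\frac{85}{33} + \frac{135}{\frac{16}{15}}\right) 4620 - 316 = \left(\frac{85}{33} + 135 \cdot \frac{15}{16}\right) 4620 - 316 = \left(\frac{85}{33} + \frac{2025}{16}\right) 4620 - 316 = \frac{68185}{528} \cdot 4620 - 316 = \frac{2386475}{4} - 316 = \frac{2385211}{4}$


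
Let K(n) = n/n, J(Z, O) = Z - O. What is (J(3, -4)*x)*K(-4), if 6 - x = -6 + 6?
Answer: 42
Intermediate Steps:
K(n) = 1
x = 6 (x = 6 - (-6 + 6) = 6 - 1*0 = 6 + 0 = 6)
(J(3, -4)*x)*K(-4) = ((3 - 1*(-4))*6)*1 = ((3 + 4)*6)*1 = (7*6)*1 = 42*1 = 42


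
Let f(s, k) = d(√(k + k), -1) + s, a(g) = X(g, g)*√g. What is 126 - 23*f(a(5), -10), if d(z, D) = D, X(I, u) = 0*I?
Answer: 149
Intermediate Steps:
X(I, u) = 0
a(g) = 0 (a(g) = 0*√g = 0)
f(s, k) = -1 + s
126 - 23*f(a(5), -10) = 126 - 23*(-1 + 0) = 126 - 23*(-1) = 126 + 23 = 149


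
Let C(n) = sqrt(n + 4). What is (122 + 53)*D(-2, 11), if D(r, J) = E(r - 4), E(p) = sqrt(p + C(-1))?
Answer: 175*sqrt(-6 + sqrt(3)) ≈ 361.53*I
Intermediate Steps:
C(n) = sqrt(4 + n)
E(p) = sqrt(p + sqrt(3)) (E(p) = sqrt(p + sqrt(4 - 1)) = sqrt(p + sqrt(3)))
D(r, J) = sqrt(-4 + r + sqrt(3)) (D(r, J) = sqrt((r - 4) + sqrt(3)) = sqrt((-4 + r) + sqrt(3)) = sqrt(-4 + r + sqrt(3)))
(122 + 53)*D(-2, 11) = (122 + 53)*sqrt(-4 - 2 + sqrt(3)) = 175*sqrt(-6 + sqrt(3))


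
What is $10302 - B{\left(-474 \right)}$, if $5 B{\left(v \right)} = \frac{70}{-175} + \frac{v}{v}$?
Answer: $\frac{257547}{25} \approx 10302.0$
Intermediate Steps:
$B{\left(v \right)} = \frac{3}{25}$ ($B{\left(v \right)} = \frac{\frac{70}{-175} + \frac{v}{v}}{5} = \frac{70 \left(- \frac{1}{175}\right) + 1}{5} = \frac{- \frac{2}{5} + 1}{5} = \frac{1}{5} \cdot \frac{3}{5} = \frac{3}{25}$)
$10302 - B{\left(-474 \right)} = 10302 - \frac{3}{25} = \frac{257547}{25}$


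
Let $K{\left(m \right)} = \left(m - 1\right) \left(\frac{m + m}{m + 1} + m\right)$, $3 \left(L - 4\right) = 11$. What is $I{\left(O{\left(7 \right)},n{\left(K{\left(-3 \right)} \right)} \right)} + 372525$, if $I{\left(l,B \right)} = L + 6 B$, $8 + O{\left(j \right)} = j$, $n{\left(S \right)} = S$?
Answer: $\frac{1117598}{3} \approx 3.7253 \cdot 10^{5}$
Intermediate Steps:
$L = \frac{23}{3}$ ($L = 4 + \frac{1}{3} \cdot 11 = 4 + \frac{11}{3} = \frac{23}{3} \approx 7.6667$)
$K{\left(m \right)} = \left(-1 + m\right) \left(m + \frac{2 m}{1 + m}\right)$ ($K{\left(m \right)} = \left(-1 + m\right) \left(\frac{2 m}{1 + m} + m\right) = \left(-1 + m\right) \left(m + \frac{2 m}{1 + m}\right)$)
$O{\left(j \right)} = -8 + j$
$I{\left(l,B \right)} = \frac{23}{3} + 6 B$
$I{\left(O{\left(7 \right)},n{\left(K{\left(-3 \right)} \right)} \right)} + 372525 = \left(\frac{23}{3} + 6 \left(- \frac{3 \left(-3 + \left(-3\right)^{2} + 2 \left(-3\right)\right)}{1 - 3}\right)\right) + 372525 = \left(\frac{23}{3} + 6 \left(- \frac{3 \left(-3 + 9 - 6\right)}{-2}\right)\right) + 372525 = \left(\frac{23}{3} + 6 \left(\left(-3\right) \left(- \frac{1}{2}\right) 0\right)\right) + 372525 = \left(\frac{23}{3} + 6 \cdot 0\right) + 372525 = \left(\frac{23}{3} + 0\right) + 372525 = \frac{23}{3} + 372525 = \frac{1117598}{3}$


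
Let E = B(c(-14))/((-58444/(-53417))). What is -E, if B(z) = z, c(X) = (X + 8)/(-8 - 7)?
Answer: -53417/146110 ≈ -0.36559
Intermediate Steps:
c(X) = -8/15 - X/15 (c(X) = (8 + X)/(-15) = (8 + X)*(-1/15) = -8/15 - X/15)
E = 53417/146110 (E = (-8/15 - 1/15*(-14))/((-58444/(-53417))) = (-8/15 + 14/15)/((-58444*(-1/53417))) = 2/(5*(58444/53417)) = (2/5)*(53417/58444) = 53417/146110 ≈ 0.36559)
-E = -1*53417/146110 = -53417/146110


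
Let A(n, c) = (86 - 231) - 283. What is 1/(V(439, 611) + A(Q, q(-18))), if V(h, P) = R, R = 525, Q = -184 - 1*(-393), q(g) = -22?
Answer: 1/97 ≈ 0.010309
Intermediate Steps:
Q = 209 (Q = -184 + 393 = 209)
V(h, P) = 525
A(n, c) = -428 (A(n, c) = -145 - 283 = -428)
1/(V(439, 611) + A(Q, q(-18))) = 1/(525 - 428) = 1/97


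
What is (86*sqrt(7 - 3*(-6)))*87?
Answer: 37410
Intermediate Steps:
(86*sqrt(7 - 3*(-6)))*87 = (86*sqrt(7 + 18))*87 = (86*sqrt(25))*87 = (86*5)*87 = 430*87 = 37410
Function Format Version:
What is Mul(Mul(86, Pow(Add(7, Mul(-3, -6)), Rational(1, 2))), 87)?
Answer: 37410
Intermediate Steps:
Mul(Mul(86, Pow(Add(7, Mul(-3, -6)), Rational(1, 2))), 87) = Mul(Mul(86, Pow(Add(7, 18), Rational(1, 2))), 87) = Mul(Mul(86, Pow(25, Rational(1, 2))), 87) = Mul(Mul(86, 5), 87) = Mul(430, 87) = 37410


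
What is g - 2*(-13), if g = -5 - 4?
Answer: 17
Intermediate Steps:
g = -9
g - 2*(-13) = -9 - 2*(-13) = -9 + 26 = 17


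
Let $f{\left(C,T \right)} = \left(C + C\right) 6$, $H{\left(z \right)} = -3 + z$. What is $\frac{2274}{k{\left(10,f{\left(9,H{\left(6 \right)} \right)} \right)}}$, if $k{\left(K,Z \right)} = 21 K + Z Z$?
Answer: $\frac{379}{1979} \approx 0.19151$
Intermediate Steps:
$f{\left(C,T \right)} = 12 C$ ($f{\left(C,T \right)} = 2 C 6 = 12 C$)
$k{\left(K,Z \right)} = Z^{2} + 21 K$ ($k{\left(K,Z \right)} = 21 K + Z^{2} = Z^{2} + 21 K$)
$\frac{2274}{k{\left(10,f{\left(9,H{\left(6 \right)} \right)} \right)}} = \frac{2274}{\left(12 \cdot 9\right)^{2} + 21 \cdot 10} = \frac{2274}{108^{2} + 210} = \frac{2274}{11664 + 210} = \frac{2274}{11874} = 2274 \cdot \frac{1}{11874} = \frac{379}{1979}$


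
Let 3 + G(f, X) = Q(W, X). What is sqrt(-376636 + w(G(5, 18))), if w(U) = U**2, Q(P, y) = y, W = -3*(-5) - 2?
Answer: I*sqrt(376411) ≈ 613.52*I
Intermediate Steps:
W = 13 (W = 15 - 2 = 13)
G(f, X) = -3 + X
sqrt(-376636 + w(G(5, 18))) = sqrt(-376636 + (-3 + 18)**2) = sqrt(-376636 + 15**2) = sqrt(-376636 + 225) = sqrt(-376411) = I*sqrt(376411)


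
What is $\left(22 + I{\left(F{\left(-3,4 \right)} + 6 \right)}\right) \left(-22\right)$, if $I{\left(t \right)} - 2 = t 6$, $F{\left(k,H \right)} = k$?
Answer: $-924$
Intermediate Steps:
$I{\left(t \right)} = 2 + 6 t$ ($I{\left(t \right)} = 2 + t 6 = 2 + 6 t$)
$\left(22 + I{\left(F{\left(-3,4 \right)} + 6 \right)}\right) \left(-22\right) = \left(22 + \left(2 + 6 \left(-3 + 6\right)\right)\right) \left(-22\right) = \left(22 + \left(2 + 6 \cdot 3\right)\right) \left(-22\right) = \left(22 + \left(2 + 18\right)\right) \left(-22\right) = \left(22 + 20\right) \left(-22\right) = 42 \left(-22\right) = -924$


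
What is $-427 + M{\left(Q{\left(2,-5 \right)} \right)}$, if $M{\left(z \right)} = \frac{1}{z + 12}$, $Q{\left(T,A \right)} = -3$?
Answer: $- \frac{3842}{9} \approx -426.89$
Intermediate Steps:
$M{\left(z \right)} = \frac{1}{12 + z}$
$-427 + M{\left(Q{\left(2,-5 \right)} \right)} = -427 + \frac{1}{12 - 3} = -427 + \frac{1}{9} = - \frac{3842}{9}$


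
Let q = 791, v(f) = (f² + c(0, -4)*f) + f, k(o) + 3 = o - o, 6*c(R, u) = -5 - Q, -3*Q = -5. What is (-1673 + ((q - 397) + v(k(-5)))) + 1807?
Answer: 1612/3 ≈ 537.33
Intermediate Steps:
Q = 5/3 (Q = -⅓*(-5) = 5/3 ≈ 1.6667)
c(R, u) = -10/9 (c(R, u) = (-5 - 1*5/3)/6 = (-5 - 5/3)/6 = (⅙)*(-20/3) = -10/9)
k(o) = -3 (k(o) = -3 + (o - o) = -3 + 0 = -3)
v(f) = f² - f/9 (v(f) = (f² - 10*f/9) + f = f² - f/9)
(-1673 + ((q - 397) + v(k(-5)))) + 1807 = (-1673 + ((791 - 397) - 3*(-⅑ - 3))) + 1807 = (-1673 + (394 - 3*(-28/9))) + 1807 = (-1673 + (394 + 28/3)) + 1807 = (-1673 + 1210/3) + 1807 = -3809/3 + 1807 = 1612/3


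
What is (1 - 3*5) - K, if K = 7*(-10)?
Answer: 56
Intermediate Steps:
K = -70
(1 - 3*5) - K = (1 - 3*5) - 1*(-70) = (1 - 15) + 70 = -14 + 70 = 56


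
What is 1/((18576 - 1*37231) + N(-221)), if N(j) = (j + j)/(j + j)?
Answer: -1/18654 ≈ -5.3608e-5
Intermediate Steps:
N(j) = 1 (N(j) = (2*j)/((2*j)) = (2*j)*(1/(2*j)) = 1)
1/((18576 - 1*37231) + N(-221)) = 1/((18576 - 1*37231) + 1) = 1/((18576 - 37231) + 1) = 1/(-18655 + 1) = 1/(-18654) = -1/18654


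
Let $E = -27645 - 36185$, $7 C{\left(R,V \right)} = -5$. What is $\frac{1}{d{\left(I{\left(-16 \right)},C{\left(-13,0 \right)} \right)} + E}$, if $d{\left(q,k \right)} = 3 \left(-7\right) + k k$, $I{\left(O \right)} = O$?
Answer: $- \frac{49}{3128674} \approx -1.5662 \cdot 10^{-5}$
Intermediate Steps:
$C{\left(R,V \right)} = - \frac{5}{7}$ ($C{\left(R,V \right)} = \frac{1}{7} \left(-5\right) = - \frac{5}{7}$)
$E = -63830$
$d{\left(q,k \right)} = -21 + k^{2}$
$\frac{1}{d{\left(I{\left(-16 \right)},C{\left(-13,0 \right)} \right)} + E} = \frac{1}{\left(-21 + \left(- \frac{5}{7}\right)^{2}\right) - 63830} = \frac{1}{\left(-21 + \frac{25}{49}\right) - 63830} = \frac{1}{- \frac{1004}{49} - 63830} = \frac{1}{- \frac{3128674}{49}} = - \frac{49}{3128674}$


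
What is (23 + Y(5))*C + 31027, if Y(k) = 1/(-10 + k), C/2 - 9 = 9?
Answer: 159239/5 ≈ 31848.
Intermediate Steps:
C = 36 (C = 18 + 2*9 = 18 + 18 = 36)
(23 + Y(5))*C + 31027 = (23 + 1/(-10 + 5))*36 + 31027 = (23 + 1/(-5))*36 + 31027 = (23 - ⅕)*36 + 31027 = (114/5)*36 + 31027 = 4104/5 + 31027 = 159239/5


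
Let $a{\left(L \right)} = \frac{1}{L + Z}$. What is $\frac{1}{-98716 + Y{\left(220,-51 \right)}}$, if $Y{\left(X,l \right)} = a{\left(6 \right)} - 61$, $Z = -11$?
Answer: $- \frac{5}{493886} \approx -1.0124 \cdot 10^{-5}$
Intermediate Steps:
$a{\left(L \right)} = \frac{1}{-11 + L}$ ($a{\left(L \right)} = \frac{1}{L - 11} = \frac{1}{-11 + L}$)
$Y{\left(X,l \right)} = - \frac{306}{5}$ ($Y{\left(X,l \right)} = \frac{1}{-11 + 6} - 61 = \frac{1}{-5} - 61 = - \frac{1}{5} - 61 = - \frac{306}{5}$)
$\frac{1}{-98716 + Y{\left(220,-51 \right)}} = \frac{1}{-98716 - \frac{306}{5}} = \frac{1}{- \frac{493886}{5}} = - \frac{5}{493886}$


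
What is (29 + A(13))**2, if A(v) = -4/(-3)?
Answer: 8281/9 ≈ 920.11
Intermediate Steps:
A(v) = 4/3 (A(v) = -4*(-1/3) = 4/3)
(29 + A(13))**2 = (29 + 4/3)**2 = (91/3)**2 = 8281/9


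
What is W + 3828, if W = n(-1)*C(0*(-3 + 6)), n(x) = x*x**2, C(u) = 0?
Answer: 3828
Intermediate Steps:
n(x) = x**3
W = 0 (W = (-1)**3*0 = -1*0 = 0)
W + 3828 = 0 + 3828 = 3828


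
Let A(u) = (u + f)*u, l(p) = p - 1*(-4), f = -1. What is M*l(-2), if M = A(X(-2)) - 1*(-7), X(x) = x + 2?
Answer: 14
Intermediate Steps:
X(x) = 2 + x
l(p) = 4 + p (l(p) = p + 4 = 4 + p)
A(u) = u*(-1 + u) (A(u) = (u - 1)*u = (-1 + u)*u = u*(-1 + u))
M = 7 (M = (2 - 2)*(-1 + (2 - 2)) - 1*(-7) = 0*(-1 + 0) + 7 = 0*(-1) + 7 = 0 + 7 = 7)
M*l(-2) = 7*(4 - 2) = 7*2 = 14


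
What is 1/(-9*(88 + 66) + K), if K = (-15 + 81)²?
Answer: 1/2970 ≈ 0.00033670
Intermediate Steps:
K = 4356 (K = 66² = 4356)
1/(-9*(88 + 66) + K) = 1/(-9*(88 + 66) + 4356) = 1/(-9*154 + 4356) = 1/(-1386 + 4356) = 1/2970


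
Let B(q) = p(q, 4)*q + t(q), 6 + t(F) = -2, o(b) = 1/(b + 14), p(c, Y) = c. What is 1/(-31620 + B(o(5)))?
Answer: -361/11417707 ≈ -3.1618e-5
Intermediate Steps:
o(b) = 1/(14 + b)
t(F) = -8 (t(F) = -6 - 2 = -8)
B(q) = -8 + q² (B(q) = q*q - 8 = q² - 8 = -8 + q²)
1/(-31620 + B(o(5))) = 1/(-31620 + (-8 + (1/(14 + 5))²)) = 1/(-31620 + (-8 + (1/19)²)) = 1/(-31620 + (-8 + 1/361)) = 1/(-31620 - 2887/361) = 1/(-11417707/361) = -361/11417707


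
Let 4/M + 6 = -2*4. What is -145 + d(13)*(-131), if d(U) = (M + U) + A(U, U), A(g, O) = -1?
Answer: -11757/7 ≈ -1679.6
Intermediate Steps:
M = -2/7 (M = 4/(-6 - 2*4) = 4/(-6 - 8) = 4/(-14) = 4*(-1/14) = -2/7 ≈ -0.28571)
d(U) = -9/7 + U (d(U) = (-2/7 + U) - 1 = -9/7 + U)
-145 + d(13)*(-131) = -145 + (-9/7 + 13)*(-131) = -145 + (82/7)*(-131) = -145 - 10742/7 = -11757/7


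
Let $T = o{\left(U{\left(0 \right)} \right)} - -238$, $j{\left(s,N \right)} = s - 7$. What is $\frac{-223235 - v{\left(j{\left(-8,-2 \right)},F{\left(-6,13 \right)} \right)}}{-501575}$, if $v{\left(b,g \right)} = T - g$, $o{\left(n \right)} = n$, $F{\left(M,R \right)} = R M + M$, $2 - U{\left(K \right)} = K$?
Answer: $\frac{223559}{501575} \approx 0.44571$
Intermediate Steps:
$U{\left(K \right)} = 2 - K$
$F{\left(M,R \right)} = M + M R$ ($F{\left(M,R \right)} = M R + M = M + M R$)
$j{\left(s,N \right)} = -7 + s$
$T = 240$ ($T = \left(2 - 0\right) - -238 = \left(2 + 0\right) + 238 = 2 + 238 = 240$)
$v{\left(b,g \right)} = 240 - g$
$\frac{-223235 - v{\left(j{\left(-8,-2 \right)},F{\left(-6,13 \right)} \right)}}{-501575} = \frac{-223235 - \left(240 - - 6 \left(1 + 13\right)\right)}{-501575} = \left(-223235 - \left(240 - \left(-6\right) 14\right)\right) \left(- \frac{1}{501575}\right) = \left(-223235 - \left(240 - -84\right)\right) \left(- \frac{1}{501575}\right) = \left(-223235 - \left(240 + 84\right)\right) \left(- \frac{1}{501575}\right) = \left(-223235 - 324\right) \left(- \frac{1}{501575}\right) = \left(-223559\right) \left(- \frac{1}{501575}\right) = \frac{223559}{501575}$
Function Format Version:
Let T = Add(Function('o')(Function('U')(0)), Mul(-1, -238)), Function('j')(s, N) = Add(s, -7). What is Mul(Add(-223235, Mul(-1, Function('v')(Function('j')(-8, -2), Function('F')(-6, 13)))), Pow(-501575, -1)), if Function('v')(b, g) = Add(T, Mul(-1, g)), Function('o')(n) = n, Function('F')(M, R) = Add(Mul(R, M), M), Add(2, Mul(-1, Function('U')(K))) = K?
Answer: Rational(223559, 501575) ≈ 0.44571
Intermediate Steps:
Function('U')(K) = Add(2, Mul(-1, K))
Function('F')(M, R) = Add(M, Mul(M, R)) (Function('F')(M, R) = Add(Mul(M, R), M) = Add(M, Mul(M, R)))
Function('j')(s, N) = Add(-7, s)
T = 240 (T = Add(Add(2, Mul(-1, 0)), Mul(-1, -238)) = Add(Add(2, 0), 238) = Add(2, 238) = 240)
Function('v')(b, g) = Add(240, Mul(-1, g))
Mul(Add(-223235, Mul(-1, Function('v')(Function('j')(-8, -2), Function('F')(-6, 13)))), Pow(-501575, -1)) = Mul(Add(-223235, Mul(-1, Add(240, Mul(-1, Mul(-6, Add(1, 13)))))), Pow(-501575, -1)) = Mul(Add(-223235, Mul(-1, Add(240, Mul(-1, Mul(-6, 14))))), Rational(-1, 501575)) = Mul(Add(-223235, Mul(-1, Add(240, Mul(-1, -84)))), Rational(-1, 501575)) = Mul(Add(-223235, Mul(-1, Add(240, 84))), Rational(-1, 501575)) = Mul(Add(-223235, Mul(-1, 324)), Rational(-1, 501575)) = Mul(Add(-223235, -324), Rational(-1, 501575)) = Mul(-223559, Rational(-1, 501575)) = Rational(223559, 501575)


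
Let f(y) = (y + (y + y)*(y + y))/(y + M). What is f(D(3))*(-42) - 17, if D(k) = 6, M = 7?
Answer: -6521/13 ≈ -501.62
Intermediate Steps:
f(y) = (y + 4*y²)/(7 + y) (f(y) = (y + (y + y)*(y + y))/(y + 7) = (y + (2*y)*(2*y))/(7 + y) = (y + 4*y²)/(7 + y))
f(D(3))*(-42) - 17 = (6*(1 + 4*6)/(7 + 6))*(-42) - 17 = (6*(1 + 24)/13)*(-42) - 17 = (6*(1/13)*25)*(-42) - 17 = (150/13)*(-42) - 17 = -6300/13 - 17 = -6521/13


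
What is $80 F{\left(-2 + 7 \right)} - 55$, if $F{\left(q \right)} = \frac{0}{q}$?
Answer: $-55$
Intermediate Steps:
$F{\left(q \right)} = 0$
$80 F{\left(-2 + 7 \right)} - 55 = 80 \cdot 0 - 55 = 0 - 55 = -55$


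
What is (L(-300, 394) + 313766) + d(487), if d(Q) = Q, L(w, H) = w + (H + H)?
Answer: 314741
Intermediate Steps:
L(w, H) = w + 2*H
(L(-300, 394) + 313766) + d(487) = ((-300 + 2*394) + 313766) + 487 = ((-300 + 788) + 313766) + 487 = (488 + 313766) + 487 = 314254 + 487 = 314741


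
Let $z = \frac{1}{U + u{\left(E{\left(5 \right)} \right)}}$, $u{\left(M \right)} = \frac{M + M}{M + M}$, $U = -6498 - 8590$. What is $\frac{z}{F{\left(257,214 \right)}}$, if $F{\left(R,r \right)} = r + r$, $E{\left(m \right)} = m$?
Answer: $- \frac{1}{6457236} \approx -1.5487 \cdot 10^{-7}$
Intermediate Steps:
$U = -15088$ ($U = -6498 - 8590 = -15088$)
$F{\left(R,r \right)} = 2 r$
$u{\left(M \right)} = 1$ ($u{\left(M \right)} = \frac{2 M}{2 M} = 2 M \frac{1}{2 M} = 1$)
$z = - \frac{1}{15087}$ ($z = \frac{1}{-15088 + 1} = \frac{1}{-15087} = - \frac{1}{15087} \approx -6.6282 \cdot 10^{-5}$)
$\frac{z}{F{\left(257,214 \right)}} = - \frac{1}{15087 \cdot 2 \cdot 214} = - \frac{1}{15087 \cdot 428} = \left(- \frac{1}{15087}\right) \frac{1}{428} = - \frac{1}{6457236}$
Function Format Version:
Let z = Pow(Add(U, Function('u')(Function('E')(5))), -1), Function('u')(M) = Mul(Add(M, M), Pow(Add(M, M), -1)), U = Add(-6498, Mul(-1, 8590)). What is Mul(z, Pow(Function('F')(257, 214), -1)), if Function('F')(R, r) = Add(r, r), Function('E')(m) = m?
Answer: Rational(-1, 6457236) ≈ -1.5487e-7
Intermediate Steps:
U = -15088 (U = Add(-6498, -8590) = -15088)
Function('F')(R, r) = Mul(2, r)
Function('u')(M) = 1 (Function('u')(M) = Mul(Mul(2, M), Pow(Mul(2, M), -1)) = Mul(Mul(2, M), Mul(Rational(1, 2), Pow(M, -1))) = 1)
z = Rational(-1, 15087) (z = Pow(Add(-15088, 1), -1) = Pow(-15087, -1) = Rational(-1, 15087) ≈ -6.6282e-5)
Mul(z, Pow(Function('F')(257, 214), -1)) = Mul(Rational(-1, 15087), Pow(Mul(2, 214), -1)) = Mul(Rational(-1, 15087), Pow(428, -1)) = Mul(Rational(-1, 15087), Rational(1, 428)) = Rational(-1, 6457236)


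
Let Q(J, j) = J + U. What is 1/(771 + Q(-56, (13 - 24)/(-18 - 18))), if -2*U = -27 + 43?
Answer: 1/707 ≈ 0.0014144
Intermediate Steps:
U = -8 (U = -(-27 + 43)/2 = -½*16 = -8)
Q(J, j) = -8 + J (Q(J, j) = J - 8 = -8 + J)
1/(771 + Q(-56, (13 - 24)/(-18 - 18))) = 1/(771 + (-8 - 56)) = 1/(771 - 64) = 1/707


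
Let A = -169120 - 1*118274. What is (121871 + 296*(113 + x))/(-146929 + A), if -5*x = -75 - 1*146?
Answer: -842011/2171615 ≈ -0.38773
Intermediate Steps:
A = -287394 (A = -169120 - 118274 = -287394)
x = 221/5 (x = -(-75 - 1*146)/5 = -(-75 - 146)/5 = -⅕*(-221) = 221/5 ≈ 44.200)
(121871 + 296*(113 + x))/(-146929 + A) = (121871 + 296*(113 + 221/5))/(-146929 - 287394) = (121871 + 296*(786/5))/(-434323) = (121871 + 232656/5)*(-1/434323) = (842011/5)*(-1/434323) = -842011/2171615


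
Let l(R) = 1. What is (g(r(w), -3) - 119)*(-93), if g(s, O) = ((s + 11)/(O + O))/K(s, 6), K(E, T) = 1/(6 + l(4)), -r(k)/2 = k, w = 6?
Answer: 21917/2 ≈ 10959.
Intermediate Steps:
r(k) = -2*k
K(E, T) = ⅐ (K(E, T) = 1/(6 + 1) = 1/7 = ⅐)
g(s, O) = 7*(11 + s)/(2*O) (g(s, O) = ((s + 11)/(O + O))/(⅐) = ((11 + s)/((2*O)))*7 = ((11 + s)*(1/(2*O)))*7 = ((11 + s)/(2*O))*7 = 7*(11 + s)/(2*O))
(g(r(w), -3) - 119)*(-93) = ((7/2)*(11 - 2*6)/(-3) - 119)*(-93) = ((7/2)*(-⅓)*(11 - 12) - 119)*(-93) = ((7/2)*(-⅓)*(-1) - 119)*(-93) = (7/6 - 119)*(-93) = -707/6*(-93) = 21917/2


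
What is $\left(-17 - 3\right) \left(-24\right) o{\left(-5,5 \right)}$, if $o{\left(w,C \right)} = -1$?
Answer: $-480$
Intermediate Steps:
$\left(-17 - 3\right) \left(-24\right) o{\left(-5,5 \right)} = \left(-17 - 3\right) \left(-24\right) \left(-1\right) = \left(-20\right) \left(-24\right) \left(-1\right) = 480 \left(-1\right) = -480$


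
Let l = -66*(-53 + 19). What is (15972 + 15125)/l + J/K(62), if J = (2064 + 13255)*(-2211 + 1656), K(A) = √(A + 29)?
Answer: 2827/204 - 8502045*√91/91 ≈ -8.9124e+5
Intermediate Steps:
K(A) = √(29 + A)
J = -8502045 (J = 15319*(-555) = -8502045)
l = 2244 (l = -66*(-34) = 2244)
(15972 + 15125)/l + J/K(62) = (15972 + 15125)/2244 - 8502045/√(29 + 62) = 31097*(1/2244) - 8502045*√91/91 = 2827/204 - 8502045*√91/91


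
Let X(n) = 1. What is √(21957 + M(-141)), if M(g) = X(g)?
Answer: √21958 ≈ 148.18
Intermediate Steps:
M(g) = 1
√(21957 + M(-141)) = √(21957 + 1) = √21958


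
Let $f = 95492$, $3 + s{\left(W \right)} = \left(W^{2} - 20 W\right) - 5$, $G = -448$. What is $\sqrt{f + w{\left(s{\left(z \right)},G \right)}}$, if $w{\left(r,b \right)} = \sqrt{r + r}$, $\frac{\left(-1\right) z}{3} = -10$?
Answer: $\sqrt{95492 + 2 \sqrt{146}} \approx 309.06$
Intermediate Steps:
$z = 30$ ($z = \left(-3\right) \left(-10\right) = 30$)
$s{\left(W \right)} = -8 + W^{2} - 20 W$ ($s{\left(W \right)} = -3 - \left(5 - W^{2} + 20 W\right) = -8 + W^{2} - 20 W$)
$w{\left(r,b \right)} = \sqrt{2} \sqrt{r}$ ($w{\left(r,b \right)} = \sqrt{2 r} = \sqrt{2} \sqrt{r}$)
$\sqrt{f + w{\left(s{\left(z \right)},G \right)}} = \sqrt{95492 + \sqrt{2} \sqrt{-8 + 30^{2} - 600}} = \sqrt{95492 + \sqrt{2} \sqrt{-8 + 900 - 600}} = \sqrt{95492 + \sqrt{2} \sqrt{292}} = \sqrt{95492 + \sqrt{2} \cdot 2 \sqrt{73}} = \sqrt{95492 + 2 \sqrt{146}}$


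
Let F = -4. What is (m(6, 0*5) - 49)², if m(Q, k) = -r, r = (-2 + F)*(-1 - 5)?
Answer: 7225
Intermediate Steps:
r = 36 (r = (-2 - 4)*(-1 - 5) = -6*(-6) = 36)
m(Q, k) = -36 (m(Q, k) = -1*36 = -36)
(m(6, 0*5) - 49)² = (-36 - 49)² = (-85)² = 7225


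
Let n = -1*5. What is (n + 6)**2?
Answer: 1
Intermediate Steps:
n = -5
(n + 6)**2 = (-5 + 6)**2 = 1**2 = 1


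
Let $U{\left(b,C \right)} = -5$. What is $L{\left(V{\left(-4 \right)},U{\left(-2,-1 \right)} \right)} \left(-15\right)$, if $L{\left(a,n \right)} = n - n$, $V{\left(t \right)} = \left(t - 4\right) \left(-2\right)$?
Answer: $0$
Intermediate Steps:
$V{\left(t \right)} = 8 - 2 t$ ($V{\left(t \right)} = \left(-4 + t\right) \left(-2\right) = 8 - 2 t$)
$L{\left(a,n \right)} = 0$
$L{\left(V{\left(-4 \right)},U{\left(-2,-1 \right)} \right)} \left(-15\right) = 0 \left(-15\right) = 0$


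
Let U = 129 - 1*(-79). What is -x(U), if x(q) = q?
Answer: -208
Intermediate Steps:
U = 208 (U = 129 + 79 = 208)
-x(U) = -1*208 = -208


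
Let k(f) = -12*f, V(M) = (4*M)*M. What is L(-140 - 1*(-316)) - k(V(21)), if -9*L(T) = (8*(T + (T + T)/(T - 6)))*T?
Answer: -5117968/765 ≈ -6690.2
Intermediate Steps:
V(M) = 4*M**2
L(T) = -T*(8*T + 16*T/(-6 + T))/9 (L(T) = -8*(T + (T + T)/(T - 6))*T/9 = -8*(T + (2*T)/(-6 + T))*T/9 = -8*(T + 2*T/(-6 + T))*T/9 = -(8*T + 16*T/(-6 + T))*T/9 = -T*(8*T + 16*T/(-6 + T))/9)
L(-140 - 1*(-316)) - k(V(21)) = 8*(-140 - 1*(-316))**2*(4 - (-140 - 1*(-316)))/(9*(-6 + (-140 - 1*(-316)))) - (-12)*4*21**2 = 8*(-140 + 316)**2*(4 - (-140 + 316))/(9*(-6 + (-140 + 316))) - (-12)*4*441 = (8/9)*176**2*(4 - 1*176)/(-6 + 176) - (-12)*1764 = (8/9)*30976*(4 - 176)/170 - 1*(-21168) = (8/9)*30976*(1/170)*(-172) + 21168 = -21311488/765 + 21168 = -5117968/765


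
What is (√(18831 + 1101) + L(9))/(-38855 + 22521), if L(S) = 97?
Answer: -97/16334 - √4983/8167 ≈ -0.014582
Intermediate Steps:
(√(18831 + 1101) + L(9))/(-38855 + 22521) = (√(18831 + 1101) + 97)/(-38855 + 22521) = (√19932 + 97)/(-16334) = (2*√4983 + 97)*(-1/16334) = (97 + 2*√4983)*(-1/16334) = -97/16334 - √4983/8167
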